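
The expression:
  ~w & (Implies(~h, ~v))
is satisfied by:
  {h: True, w: False, v: False}
  {w: False, v: False, h: False}
  {h: True, v: True, w: False}


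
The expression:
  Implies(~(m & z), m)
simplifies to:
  m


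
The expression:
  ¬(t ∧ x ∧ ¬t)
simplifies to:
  True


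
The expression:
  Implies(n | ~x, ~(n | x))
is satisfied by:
  {n: False}


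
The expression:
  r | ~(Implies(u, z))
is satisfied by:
  {r: True, u: True, z: False}
  {r: True, u: False, z: False}
  {r: True, z: True, u: True}
  {r: True, z: True, u: False}
  {u: True, z: False, r: False}


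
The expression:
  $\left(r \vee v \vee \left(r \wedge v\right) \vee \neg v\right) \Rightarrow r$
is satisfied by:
  {r: True}


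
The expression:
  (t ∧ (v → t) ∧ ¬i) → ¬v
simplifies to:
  i ∨ ¬t ∨ ¬v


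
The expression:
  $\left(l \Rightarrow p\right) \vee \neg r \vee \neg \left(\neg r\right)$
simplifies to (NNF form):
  $\text{True}$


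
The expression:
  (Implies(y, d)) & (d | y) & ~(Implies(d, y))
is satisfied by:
  {d: True, y: False}


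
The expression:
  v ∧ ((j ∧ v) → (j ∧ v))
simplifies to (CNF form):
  v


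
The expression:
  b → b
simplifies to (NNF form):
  True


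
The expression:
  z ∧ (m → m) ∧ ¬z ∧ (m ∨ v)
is never true.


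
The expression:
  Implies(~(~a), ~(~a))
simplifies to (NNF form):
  True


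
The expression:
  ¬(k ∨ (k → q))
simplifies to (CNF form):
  False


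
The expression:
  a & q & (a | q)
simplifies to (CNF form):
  a & q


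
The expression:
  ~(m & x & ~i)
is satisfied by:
  {i: True, m: False, x: False}
  {m: False, x: False, i: False}
  {i: True, x: True, m: False}
  {x: True, m: False, i: False}
  {i: True, m: True, x: False}
  {m: True, i: False, x: False}
  {i: True, x: True, m: True}


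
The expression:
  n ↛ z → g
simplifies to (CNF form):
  g ∨ z ∨ ¬n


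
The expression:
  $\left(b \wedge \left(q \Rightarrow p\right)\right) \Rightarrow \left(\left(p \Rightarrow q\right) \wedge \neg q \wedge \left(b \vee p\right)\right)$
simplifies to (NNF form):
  $\neg b \vee \neg p$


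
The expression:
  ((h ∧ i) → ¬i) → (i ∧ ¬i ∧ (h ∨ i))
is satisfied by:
  {h: True, i: True}


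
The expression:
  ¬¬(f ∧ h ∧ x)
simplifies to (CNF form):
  f ∧ h ∧ x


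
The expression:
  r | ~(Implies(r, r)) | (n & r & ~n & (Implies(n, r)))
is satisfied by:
  {r: True}


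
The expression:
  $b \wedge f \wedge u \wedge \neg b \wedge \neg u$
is never true.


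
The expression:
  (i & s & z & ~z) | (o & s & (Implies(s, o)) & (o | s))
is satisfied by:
  {s: True, o: True}


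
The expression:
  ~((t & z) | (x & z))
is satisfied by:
  {t: False, z: False, x: False}
  {x: True, t: False, z: False}
  {t: True, x: False, z: False}
  {x: True, t: True, z: False}
  {z: True, x: False, t: False}


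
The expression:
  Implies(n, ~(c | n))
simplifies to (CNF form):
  ~n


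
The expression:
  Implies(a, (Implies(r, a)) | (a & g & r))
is always true.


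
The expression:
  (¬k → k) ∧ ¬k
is never true.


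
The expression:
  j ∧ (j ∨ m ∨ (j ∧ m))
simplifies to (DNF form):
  j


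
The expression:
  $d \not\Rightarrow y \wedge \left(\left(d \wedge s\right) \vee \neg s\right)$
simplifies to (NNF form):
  $d \wedge \neg y$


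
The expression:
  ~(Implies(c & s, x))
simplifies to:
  c & s & ~x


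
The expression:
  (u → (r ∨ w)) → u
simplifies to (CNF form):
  u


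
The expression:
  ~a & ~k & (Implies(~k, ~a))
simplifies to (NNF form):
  ~a & ~k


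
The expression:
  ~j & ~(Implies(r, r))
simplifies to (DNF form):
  False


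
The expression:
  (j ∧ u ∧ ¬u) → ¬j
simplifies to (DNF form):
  True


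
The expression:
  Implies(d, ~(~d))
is always true.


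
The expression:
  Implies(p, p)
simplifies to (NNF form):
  True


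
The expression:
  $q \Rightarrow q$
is always true.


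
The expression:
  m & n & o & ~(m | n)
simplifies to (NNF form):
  False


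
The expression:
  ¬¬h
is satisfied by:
  {h: True}


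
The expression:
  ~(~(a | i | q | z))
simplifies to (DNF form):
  a | i | q | z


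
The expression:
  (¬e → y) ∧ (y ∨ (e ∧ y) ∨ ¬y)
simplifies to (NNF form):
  e ∨ y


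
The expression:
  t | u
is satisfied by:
  {t: True, u: True}
  {t: True, u: False}
  {u: True, t: False}


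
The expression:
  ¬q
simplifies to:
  ¬q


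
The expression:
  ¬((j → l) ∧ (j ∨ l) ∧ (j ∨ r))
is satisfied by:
  {j: False, l: False, r: False}
  {r: True, j: False, l: False}
  {j: True, r: False, l: False}
  {r: True, j: True, l: False}
  {l: True, r: False, j: False}


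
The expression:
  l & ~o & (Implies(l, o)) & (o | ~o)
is never true.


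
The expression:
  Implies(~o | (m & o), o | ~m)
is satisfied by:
  {o: True, m: False}
  {m: False, o: False}
  {m: True, o: True}


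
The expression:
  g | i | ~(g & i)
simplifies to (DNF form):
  True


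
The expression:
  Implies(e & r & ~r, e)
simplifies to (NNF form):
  True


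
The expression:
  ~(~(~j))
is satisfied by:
  {j: False}


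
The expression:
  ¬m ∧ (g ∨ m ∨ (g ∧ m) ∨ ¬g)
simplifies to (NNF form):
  ¬m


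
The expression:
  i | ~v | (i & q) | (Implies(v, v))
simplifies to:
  True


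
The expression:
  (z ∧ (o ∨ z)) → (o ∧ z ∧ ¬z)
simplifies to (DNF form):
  ¬z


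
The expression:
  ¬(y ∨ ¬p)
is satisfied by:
  {p: True, y: False}


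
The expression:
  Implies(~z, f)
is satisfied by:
  {z: True, f: True}
  {z: True, f: False}
  {f: True, z: False}


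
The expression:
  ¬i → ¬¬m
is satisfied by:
  {i: True, m: True}
  {i: True, m: False}
  {m: True, i: False}


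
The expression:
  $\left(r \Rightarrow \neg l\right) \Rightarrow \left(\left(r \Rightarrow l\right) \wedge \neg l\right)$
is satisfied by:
  {l: False, r: False}
  {r: True, l: True}


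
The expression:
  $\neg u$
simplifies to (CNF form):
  $\neg u$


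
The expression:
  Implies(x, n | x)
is always true.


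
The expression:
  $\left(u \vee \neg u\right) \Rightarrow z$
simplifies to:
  $z$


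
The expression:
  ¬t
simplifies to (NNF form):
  ¬t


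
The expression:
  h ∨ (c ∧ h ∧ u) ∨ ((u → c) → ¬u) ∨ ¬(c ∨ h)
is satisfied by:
  {h: True, u: False, c: False}
  {u: False, c: False, h: False}
  {h: True, c: True, u: False}
  {c: True, u: False, h: False}
  {h: True, u: True, c: False}
  {u: True, h: False, c: False}
  {h: True, c: True, u: True}


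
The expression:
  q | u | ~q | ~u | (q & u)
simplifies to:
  True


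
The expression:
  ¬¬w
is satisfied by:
  {w: True}


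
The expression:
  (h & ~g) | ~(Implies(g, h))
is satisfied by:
  {g: True, h: False}
  {h: True, g: False}


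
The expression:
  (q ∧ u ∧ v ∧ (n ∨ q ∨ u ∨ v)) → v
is always true.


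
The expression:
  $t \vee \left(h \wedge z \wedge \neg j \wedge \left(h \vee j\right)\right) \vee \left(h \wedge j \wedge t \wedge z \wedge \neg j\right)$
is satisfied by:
  {t: True, z: True, h: True, j: False}
  {t: True, z: True, h: False, j: False}
  {t: True, h: True, z: False, j: False}
  {t: True, h: False, z: False, j: False}
  {j: True, t: True, z: True, h: True}
  {j: True, t: True, z: True, h: False}
  {j: True, t: True, z: False, h: True}
  {j: True, t: True, z: False, h: False}
  {z: True, h: True, t: False, j: False}


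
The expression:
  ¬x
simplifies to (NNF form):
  ¬x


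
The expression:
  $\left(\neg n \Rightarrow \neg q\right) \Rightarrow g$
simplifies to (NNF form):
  $g \vee \left(q \wedge \neg n\right)$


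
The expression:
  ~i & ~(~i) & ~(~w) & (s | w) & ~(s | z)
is never true.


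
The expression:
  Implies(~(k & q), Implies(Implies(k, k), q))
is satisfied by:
  {q: True}


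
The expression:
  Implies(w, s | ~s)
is always true.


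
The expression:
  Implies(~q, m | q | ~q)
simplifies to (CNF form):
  True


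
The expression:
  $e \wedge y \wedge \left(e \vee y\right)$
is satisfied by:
  {e: True, y: True}


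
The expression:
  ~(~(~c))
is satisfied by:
  {c: False}


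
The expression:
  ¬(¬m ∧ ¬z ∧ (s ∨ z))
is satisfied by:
  {z: True, m: True, s: False}
  {z: True, s: False, m: False}
  {m: True, s: False, z: False}
  {m: False, s: False, z: False}
  {z: True, m: True, s: True}
  {z: True, s: True, m: False}
  {m: True, s: True, z: False}


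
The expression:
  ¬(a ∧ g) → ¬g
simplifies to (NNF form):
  a ∨ ¬g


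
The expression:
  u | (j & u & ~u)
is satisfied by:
  {u: True}


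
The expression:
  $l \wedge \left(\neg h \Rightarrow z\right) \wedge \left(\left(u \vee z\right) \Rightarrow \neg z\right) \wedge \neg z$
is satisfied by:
  {h: True, l: True, z: False}


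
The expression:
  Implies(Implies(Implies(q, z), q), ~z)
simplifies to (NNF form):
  ~q | ~z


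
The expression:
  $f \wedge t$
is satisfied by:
  {t: True, f: True}


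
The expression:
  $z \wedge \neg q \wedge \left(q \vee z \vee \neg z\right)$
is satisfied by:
  {z: True, q: False}


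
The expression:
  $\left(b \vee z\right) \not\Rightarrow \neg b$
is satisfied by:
  {b: True}


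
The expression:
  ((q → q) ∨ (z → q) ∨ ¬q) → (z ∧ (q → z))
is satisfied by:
  {z: True}


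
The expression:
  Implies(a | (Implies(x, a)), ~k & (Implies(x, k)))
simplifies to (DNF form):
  (x & ~a) | (~k & ~x)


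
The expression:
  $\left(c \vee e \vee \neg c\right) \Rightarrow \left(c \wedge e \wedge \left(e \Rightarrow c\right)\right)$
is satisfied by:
  {c: True, e: True}


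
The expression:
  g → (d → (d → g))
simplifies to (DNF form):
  True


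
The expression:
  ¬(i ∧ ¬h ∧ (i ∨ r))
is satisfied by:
  {h: True, i: False}
  {i: False, h: False}
  {i: True, h: True}


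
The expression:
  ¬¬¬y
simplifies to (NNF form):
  ¬y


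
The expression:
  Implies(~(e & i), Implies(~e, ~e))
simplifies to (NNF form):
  True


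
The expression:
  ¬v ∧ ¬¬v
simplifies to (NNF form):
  False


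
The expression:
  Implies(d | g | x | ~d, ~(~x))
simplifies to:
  x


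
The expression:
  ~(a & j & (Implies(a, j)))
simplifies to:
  ~a | ~j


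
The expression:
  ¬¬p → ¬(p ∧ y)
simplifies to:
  ¬p ∨ ¬y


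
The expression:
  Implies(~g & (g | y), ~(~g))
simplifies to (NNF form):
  g | ~y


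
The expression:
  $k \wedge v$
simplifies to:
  $k \wedge v$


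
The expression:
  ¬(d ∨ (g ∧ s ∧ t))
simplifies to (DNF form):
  (¬d ∧ ¬g) ∨ (¬d ∧ ¬s) ∨ (¬d ∧ ¬t)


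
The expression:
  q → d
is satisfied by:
  {d: True, q: False}
  {q: False, d: False}
  {q: True, d: True}


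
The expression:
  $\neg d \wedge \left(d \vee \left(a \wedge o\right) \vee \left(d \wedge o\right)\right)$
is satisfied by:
  {a: True, o: True, d: False}


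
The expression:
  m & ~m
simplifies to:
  False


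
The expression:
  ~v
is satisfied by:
  {v: False}


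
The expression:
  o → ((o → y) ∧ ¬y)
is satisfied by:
  {o: False}


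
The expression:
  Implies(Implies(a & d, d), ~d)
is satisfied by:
  {d: False}


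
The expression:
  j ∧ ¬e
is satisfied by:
  {j: True, e: False}


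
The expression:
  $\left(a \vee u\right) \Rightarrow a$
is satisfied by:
  {a: True, u: False}
  {u: False, a: False}
  {u: True, a: True}


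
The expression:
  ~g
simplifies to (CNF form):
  ~g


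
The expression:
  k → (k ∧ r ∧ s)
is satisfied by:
  {s: True, r: True, k: False}
  {s: True, r: False, k: False}
  {r: True, s: False, k: False}
  {s: False, r: False, k: False}
  {s: True, k: True, r: True}


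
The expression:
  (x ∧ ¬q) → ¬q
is always true.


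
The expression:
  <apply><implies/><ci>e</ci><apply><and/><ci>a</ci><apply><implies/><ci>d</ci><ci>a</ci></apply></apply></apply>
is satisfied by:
  {a: True, e: False}
  {e: False, a: False}
  {e: True, a: True}


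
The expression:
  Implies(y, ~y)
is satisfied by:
  {y: False}


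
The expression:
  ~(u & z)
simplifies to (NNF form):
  ~u | ~z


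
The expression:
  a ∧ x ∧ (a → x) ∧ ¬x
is never true.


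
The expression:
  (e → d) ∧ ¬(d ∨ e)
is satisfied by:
  {d: False, e: False}


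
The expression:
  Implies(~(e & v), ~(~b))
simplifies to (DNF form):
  b | (e & v)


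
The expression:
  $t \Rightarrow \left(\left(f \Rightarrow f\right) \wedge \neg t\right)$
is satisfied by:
  {t: False}


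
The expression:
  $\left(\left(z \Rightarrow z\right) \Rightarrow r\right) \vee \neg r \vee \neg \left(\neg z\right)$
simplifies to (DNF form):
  $\text{True}$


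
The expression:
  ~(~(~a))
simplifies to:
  ~a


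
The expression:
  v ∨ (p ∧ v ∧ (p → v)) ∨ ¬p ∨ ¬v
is always true.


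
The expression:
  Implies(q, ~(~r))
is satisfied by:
  {r: True, q: False}
  {q: False, r: False}
  {q: True, r: True}


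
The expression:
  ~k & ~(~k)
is never true.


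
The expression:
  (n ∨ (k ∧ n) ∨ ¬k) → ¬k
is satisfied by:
  {k: False, n: False}
  {n: True, k: False}
  {k: True, n: False}


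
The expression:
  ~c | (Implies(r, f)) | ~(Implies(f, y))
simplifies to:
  f | ~c | ~r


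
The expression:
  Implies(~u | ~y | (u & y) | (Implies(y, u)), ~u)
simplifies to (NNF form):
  ~u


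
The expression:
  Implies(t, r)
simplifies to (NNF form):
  r | ~t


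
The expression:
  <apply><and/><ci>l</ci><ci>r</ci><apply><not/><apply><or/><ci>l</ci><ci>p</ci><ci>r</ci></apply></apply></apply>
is never true.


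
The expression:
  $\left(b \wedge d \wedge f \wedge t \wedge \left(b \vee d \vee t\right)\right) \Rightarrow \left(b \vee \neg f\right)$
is always true.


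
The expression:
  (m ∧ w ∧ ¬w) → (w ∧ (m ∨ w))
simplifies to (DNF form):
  True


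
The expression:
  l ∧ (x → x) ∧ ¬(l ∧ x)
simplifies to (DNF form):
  l ∧ ¬x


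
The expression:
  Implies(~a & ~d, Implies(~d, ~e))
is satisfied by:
  {a: True, d: True, e: False}
  {a: True, e: False, d: False}
  {d: True, e: False, a: False}
  {d: False, e: False, a: False}
  {a: True, d: True, e: True}
  {a: True, e: True, d: False}
  {d: True, e: True, a: False}


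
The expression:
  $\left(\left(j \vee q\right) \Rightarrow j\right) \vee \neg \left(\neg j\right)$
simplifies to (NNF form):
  $j \vee \neg q$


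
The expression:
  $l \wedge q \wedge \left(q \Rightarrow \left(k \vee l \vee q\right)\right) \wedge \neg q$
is never true.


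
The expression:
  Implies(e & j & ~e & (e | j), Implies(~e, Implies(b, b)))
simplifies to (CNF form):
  True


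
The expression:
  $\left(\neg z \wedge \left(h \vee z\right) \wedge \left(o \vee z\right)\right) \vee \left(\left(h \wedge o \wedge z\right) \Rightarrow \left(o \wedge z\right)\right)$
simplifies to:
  $\text{True}$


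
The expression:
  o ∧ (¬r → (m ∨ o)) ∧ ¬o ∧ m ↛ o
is never true.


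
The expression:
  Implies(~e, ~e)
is always true.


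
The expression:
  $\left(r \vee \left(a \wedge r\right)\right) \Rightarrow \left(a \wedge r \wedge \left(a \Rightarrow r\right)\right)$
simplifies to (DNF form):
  $a \vee \neg r$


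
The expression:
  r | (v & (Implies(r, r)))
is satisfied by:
  {r: True, v: True}
  {r: True, v: False}
  {v: True, r: False}


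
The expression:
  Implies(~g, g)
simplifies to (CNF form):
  g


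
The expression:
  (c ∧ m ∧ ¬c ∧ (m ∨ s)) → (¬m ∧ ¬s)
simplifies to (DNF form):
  True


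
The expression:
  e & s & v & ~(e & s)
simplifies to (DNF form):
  False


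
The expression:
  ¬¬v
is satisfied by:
  {v: True}


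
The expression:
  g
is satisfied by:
  {g: True}


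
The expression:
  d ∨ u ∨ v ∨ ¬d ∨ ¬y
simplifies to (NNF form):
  True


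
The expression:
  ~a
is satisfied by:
  {a: False}


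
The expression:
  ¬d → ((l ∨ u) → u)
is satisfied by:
  {d: True, u: True, l: False}
  {d: True, l: False, u: False}
  {u: True, l: False, d: False}
  {u: False, l: False, d: False}
  {d: True, u: True, l: True}
  {d: True, l: True, u: False}
  {u: True, l: True, d: False}


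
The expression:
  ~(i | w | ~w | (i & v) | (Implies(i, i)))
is never true.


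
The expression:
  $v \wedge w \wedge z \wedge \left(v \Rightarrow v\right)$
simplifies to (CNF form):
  $v \wedge w \wedge z$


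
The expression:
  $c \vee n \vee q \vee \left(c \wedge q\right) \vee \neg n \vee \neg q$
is always true.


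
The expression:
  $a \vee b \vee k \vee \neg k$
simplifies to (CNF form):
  $\text{True}$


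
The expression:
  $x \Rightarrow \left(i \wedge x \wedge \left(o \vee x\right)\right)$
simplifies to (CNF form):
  $i \vee \neg x$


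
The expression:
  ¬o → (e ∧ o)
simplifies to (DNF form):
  o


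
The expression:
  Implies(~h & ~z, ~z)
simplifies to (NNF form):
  True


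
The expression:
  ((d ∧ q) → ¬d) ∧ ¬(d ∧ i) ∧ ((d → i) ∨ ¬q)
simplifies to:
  (¬i ∧ ¬q) ∨ ¬d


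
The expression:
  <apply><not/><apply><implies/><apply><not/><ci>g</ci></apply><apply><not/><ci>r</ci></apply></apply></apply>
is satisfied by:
  {r: True, g: False}


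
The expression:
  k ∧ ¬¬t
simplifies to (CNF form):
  k ∧ t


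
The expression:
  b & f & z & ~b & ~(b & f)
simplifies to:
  False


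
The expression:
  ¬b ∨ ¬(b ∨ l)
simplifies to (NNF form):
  ¬b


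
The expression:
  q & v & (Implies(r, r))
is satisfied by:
  {q: True, v: True}


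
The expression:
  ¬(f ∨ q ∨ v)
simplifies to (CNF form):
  ¬f ∧ ¬q ∧ ¬v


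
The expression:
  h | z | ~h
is always true.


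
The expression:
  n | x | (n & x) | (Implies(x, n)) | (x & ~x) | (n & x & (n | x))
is always true.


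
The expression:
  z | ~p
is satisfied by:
  {z: True, p: False}
  {p: False, z: False}
  {p: True, z: True}


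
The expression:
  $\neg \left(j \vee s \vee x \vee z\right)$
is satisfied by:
  {x: False, z: False, j: False, s: False}


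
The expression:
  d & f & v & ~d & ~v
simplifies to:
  False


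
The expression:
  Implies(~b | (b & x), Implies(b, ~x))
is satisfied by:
  {x: False, b: False}
  {b: True, x: False}
  {x: True, b: False}


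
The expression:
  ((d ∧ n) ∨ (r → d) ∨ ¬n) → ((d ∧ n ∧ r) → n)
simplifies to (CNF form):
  True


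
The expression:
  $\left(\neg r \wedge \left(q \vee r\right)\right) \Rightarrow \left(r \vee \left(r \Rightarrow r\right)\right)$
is always true.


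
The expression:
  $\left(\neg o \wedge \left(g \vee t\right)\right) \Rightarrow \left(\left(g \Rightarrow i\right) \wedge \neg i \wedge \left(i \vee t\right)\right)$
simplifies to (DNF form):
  $o \vee \left(\neg g \wedge \neg i\right) \vee \left(\neg g \wedge \neg t\right)$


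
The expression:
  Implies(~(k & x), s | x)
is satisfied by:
  {x: True, s: True}
  {x: True, s: False}
  {s: True, x: False}


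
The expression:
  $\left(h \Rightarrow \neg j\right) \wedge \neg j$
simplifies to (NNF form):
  $\neg j$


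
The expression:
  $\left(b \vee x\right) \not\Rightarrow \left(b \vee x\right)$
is never true.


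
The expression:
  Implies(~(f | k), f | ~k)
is always true.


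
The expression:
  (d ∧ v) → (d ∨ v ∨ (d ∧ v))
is always true.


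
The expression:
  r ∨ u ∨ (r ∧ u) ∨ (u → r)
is always true.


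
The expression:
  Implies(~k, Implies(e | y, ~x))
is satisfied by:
  {k: True, e: False, x: False, y: False}
  {y: True, k: True, e: False, x: False}
  {k: True, e: True, x: False, y: False}
  {y: True, k: True, e: True, x: False}
  {y: False, e: False, x: False, k: False}
  {y: True, e: False, x: False, k: False}
  {e: True, y: False, x: False, k: False}
  {y: True, e: True, x: False, k: False}
  {x: True, k: True, y: False, e: False}
  {y: True, x: True, k: True, e: False}
  {x: True, k: True, e: True, y: False}
  {y: True, x: True, k: True, e: True}
  {x: True, k: False, e: False, y: False}


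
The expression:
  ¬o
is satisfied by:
  {o: False}


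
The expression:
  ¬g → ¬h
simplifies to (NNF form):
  g ∨ ¬h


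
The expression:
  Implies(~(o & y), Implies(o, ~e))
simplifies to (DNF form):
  y | ~e | ~o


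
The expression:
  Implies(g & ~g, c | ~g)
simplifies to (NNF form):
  True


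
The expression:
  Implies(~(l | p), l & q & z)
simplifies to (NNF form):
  l | p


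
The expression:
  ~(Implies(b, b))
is never true.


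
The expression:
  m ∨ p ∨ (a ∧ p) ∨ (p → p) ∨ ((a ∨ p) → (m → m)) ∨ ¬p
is always true.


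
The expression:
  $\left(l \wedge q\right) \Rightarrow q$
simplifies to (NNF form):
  $\text{True}$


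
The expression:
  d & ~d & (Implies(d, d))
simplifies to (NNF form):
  False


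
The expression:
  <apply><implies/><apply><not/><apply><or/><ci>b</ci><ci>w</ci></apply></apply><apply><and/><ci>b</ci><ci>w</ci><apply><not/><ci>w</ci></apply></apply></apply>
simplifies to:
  <apply><or/><ci>b</ci><ci>w</ci></apply>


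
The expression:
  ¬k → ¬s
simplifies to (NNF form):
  k ∨ ¬s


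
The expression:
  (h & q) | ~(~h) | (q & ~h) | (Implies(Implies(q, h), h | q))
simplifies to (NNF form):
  h | q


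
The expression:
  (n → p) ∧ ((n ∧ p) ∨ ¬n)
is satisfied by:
  {p: True, n: False}
  {n: False, p: False}
  {n: True, p: True}


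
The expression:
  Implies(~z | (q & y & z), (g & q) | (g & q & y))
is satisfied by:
  {z: True, g: True, y: False, q: False}
  {z: True, g: False, y: False, q: False}
  {q: True, z: True, g: True, y: False}
  {q: True, z: True, g: False, y: False}
  {y: True, z: True, g: True, q: False}
  {y: True, z: True, g: False, q: False}
  {y: True, z: True, q: True, g: True}
  {g: True, q: True, z: False, y: False}
  {y: True, g: True, q: True, z: False}


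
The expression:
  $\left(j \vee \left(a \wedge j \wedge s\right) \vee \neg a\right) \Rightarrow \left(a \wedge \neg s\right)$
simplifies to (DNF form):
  $\left(a \wedge \neg j\right) \vee \left(a \wedge \neg s\right)$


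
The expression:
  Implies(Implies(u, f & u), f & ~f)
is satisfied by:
  {u: True, f: False}


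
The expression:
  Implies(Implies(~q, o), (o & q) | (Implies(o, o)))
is always true.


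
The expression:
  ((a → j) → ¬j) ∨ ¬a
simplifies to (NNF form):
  ¬a ∨ ¬j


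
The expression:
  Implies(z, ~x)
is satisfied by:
  {z: False, x: False}
  {x: True, z: False}
  {z: True, x: False}


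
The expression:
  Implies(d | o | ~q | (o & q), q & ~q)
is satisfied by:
  {q: True, d: False, o: False}


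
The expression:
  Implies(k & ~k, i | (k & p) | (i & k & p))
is always true.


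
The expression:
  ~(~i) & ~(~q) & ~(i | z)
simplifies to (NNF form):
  False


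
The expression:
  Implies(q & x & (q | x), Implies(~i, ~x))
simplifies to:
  i | ~q | ~x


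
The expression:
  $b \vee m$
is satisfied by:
  {b: True, m: True}
  {b: True, m: False}
  {m: True, b: False}


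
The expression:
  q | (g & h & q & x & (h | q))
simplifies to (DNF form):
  q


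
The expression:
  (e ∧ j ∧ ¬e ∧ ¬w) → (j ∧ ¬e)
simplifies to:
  True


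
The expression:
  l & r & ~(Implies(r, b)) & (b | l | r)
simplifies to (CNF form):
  l & r & ~b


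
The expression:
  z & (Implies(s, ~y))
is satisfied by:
  {z: True, s: False, y: False}
  {y: True, z: True, s: False}
  {s: True, z: True, y: False}


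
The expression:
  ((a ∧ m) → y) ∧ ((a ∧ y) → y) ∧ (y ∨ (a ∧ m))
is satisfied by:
  {y: True}


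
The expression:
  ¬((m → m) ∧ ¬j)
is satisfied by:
  {j: True}


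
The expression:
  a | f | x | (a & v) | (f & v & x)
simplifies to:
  a | f | x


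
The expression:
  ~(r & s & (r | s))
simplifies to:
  ~r | ~s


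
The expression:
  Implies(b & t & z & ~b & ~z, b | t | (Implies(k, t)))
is always true.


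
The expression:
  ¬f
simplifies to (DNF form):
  ¬f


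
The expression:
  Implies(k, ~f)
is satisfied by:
  {k: False, f: False}
  {f: True, k: False}
  {k: True, f: False}


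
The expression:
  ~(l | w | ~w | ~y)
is never true.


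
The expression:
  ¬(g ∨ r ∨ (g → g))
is never true.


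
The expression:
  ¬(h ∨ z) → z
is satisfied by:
  {z: True, h: True}
  {z: True, h: False}
  {h: True, z: False}


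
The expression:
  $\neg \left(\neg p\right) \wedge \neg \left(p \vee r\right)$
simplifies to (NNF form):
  $\text{False}$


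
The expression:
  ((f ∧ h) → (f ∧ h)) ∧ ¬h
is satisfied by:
  {h: False}


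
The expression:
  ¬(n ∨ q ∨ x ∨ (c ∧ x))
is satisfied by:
  {n: False, q: False, x: False}


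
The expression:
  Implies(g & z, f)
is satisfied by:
  {f: True, z: False, g: False}
  {f: False, z: False, g: False}
  {g: True, f: True, z: False}
  {g: True, f: False, z: False}
  {z: True, f: True, g: False}
  {z: True, f: False, g: False}
  {z: True, g: True, f: True}


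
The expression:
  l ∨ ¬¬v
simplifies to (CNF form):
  l ∨ v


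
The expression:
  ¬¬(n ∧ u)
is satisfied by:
  {u: True, n: True}


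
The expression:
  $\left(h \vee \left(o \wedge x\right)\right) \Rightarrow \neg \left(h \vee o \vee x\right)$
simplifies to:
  $\neg h \wedge \left(\neg o \vee \neg x\right)$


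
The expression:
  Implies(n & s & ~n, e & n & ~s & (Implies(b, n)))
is always true.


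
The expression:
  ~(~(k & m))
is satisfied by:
  {m: True, k: True}


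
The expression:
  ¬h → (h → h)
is always true.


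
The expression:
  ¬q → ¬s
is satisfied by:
  {q: True, s: False}
  {s: False, q: False}
  {s: True, q: True}


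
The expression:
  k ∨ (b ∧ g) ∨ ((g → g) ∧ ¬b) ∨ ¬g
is always true.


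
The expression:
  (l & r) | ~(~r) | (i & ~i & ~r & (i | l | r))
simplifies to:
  r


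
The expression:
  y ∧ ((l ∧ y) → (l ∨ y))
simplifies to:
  y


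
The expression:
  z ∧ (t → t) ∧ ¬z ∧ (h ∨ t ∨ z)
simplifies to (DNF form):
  False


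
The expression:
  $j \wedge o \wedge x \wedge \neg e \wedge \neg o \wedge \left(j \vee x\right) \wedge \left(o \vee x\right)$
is never true.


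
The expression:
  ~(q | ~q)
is never true.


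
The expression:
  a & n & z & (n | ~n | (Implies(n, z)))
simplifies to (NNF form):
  a & n & z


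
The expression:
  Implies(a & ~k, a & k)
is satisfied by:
  {k: True, a: False}
  {a: False, k: False}
  {a: True, k: True}


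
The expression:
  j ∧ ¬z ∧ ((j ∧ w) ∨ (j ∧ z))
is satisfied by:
  {j: True, w: True, z: False}


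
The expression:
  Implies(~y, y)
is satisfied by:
  {y: True}


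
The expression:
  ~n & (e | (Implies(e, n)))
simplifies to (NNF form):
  ~n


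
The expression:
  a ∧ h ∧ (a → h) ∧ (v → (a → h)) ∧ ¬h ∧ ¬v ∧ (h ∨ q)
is never true.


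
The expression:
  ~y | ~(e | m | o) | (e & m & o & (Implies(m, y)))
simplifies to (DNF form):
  ~y | (e & m & o) | (~e & ~m & ~o)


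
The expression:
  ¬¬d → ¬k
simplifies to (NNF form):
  ¬d ∨ ¬k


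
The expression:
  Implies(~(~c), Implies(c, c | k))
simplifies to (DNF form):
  True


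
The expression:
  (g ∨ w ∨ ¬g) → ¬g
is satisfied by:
  {g: False}


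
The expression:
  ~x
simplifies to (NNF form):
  ~x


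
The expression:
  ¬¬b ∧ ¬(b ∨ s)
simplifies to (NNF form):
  False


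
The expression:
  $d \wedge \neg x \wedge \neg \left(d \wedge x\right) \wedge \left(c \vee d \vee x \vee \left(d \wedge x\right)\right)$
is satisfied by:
  {d: True, x: False}


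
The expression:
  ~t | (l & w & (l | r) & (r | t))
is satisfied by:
  {l: True, w: True, t: False}
  {l: True, w: False, t: False}
  {w: True, l: False, t: False}
  {l: False, w: False, t: False}
  {l: True, t: True, w: True}


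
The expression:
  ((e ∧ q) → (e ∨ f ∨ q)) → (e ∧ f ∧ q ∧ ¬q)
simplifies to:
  False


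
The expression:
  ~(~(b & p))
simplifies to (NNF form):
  b & p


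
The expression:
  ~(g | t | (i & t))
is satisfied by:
  {g: False, t: False}


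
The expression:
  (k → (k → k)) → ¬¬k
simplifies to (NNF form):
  k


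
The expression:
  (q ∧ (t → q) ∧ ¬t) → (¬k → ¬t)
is always true.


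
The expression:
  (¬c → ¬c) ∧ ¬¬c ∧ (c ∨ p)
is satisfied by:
  {c: True}


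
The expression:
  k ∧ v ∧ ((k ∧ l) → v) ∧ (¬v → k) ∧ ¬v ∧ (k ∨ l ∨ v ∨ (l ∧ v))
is never true.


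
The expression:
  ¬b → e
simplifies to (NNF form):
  b ∨ e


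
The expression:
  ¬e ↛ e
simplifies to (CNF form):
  True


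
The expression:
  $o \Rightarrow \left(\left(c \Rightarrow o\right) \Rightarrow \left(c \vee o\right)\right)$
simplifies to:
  $\text{True}$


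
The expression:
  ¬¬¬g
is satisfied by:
  {g: False}


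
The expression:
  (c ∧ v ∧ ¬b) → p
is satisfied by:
  {b: True, p: True, v: False, c: False}
  {b: True, v: False, p: False, c: False}
  {p: True, b: False, v: False, c: False}
  {b: False, v: False, p: False, c: False}
  {c: True, b: True, p: True, v: False}
  {c: True, b: True, v: False, p: False}
  {c: True, p: True, b: False, v: False}
  {c: True, b: False, v: False, p: False}
  {b: True, v: True, p: True, c: False}
  {b: True, v: True, c: False, p: False}
  {v: True, p: True, c: False, b: False}
  {v: True, c: False, p: False, b: False}
  {b: True, v: True, c: True, p: True}
  {b: True, v: True, c: True, p: False}
  {v: True, c: True, p: True, b: False}


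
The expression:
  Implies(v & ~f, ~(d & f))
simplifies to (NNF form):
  True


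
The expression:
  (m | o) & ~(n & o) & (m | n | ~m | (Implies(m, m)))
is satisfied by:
  {m: True, n: False, o: False}
  {o: True, m: True, n: False}
  {o: True, n: False, m: False}
  {m: True, n: True, o: False}


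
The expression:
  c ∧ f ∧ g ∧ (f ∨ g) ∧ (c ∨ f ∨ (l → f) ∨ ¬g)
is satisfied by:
  {c: True, f: True, g: True}


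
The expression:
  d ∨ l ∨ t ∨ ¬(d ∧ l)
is always true.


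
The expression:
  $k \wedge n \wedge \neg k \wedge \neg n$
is never true.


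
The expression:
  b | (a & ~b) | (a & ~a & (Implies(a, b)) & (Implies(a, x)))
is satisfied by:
  {a: True, b: True}
  {a: True, b: False}
  {b: True, a: False}


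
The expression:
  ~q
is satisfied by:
  {q: False}


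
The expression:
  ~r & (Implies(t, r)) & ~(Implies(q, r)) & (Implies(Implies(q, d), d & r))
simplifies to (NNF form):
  q & ~d & ~r & ~t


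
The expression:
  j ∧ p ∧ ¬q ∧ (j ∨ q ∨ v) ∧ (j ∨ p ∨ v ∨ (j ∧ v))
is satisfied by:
  {p: True, j: True, q: False}


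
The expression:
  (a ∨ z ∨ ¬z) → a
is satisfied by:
  {a: True}


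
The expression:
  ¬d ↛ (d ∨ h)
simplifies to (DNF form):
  ¬d ∧ ¬h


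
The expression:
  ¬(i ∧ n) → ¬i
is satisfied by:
  {n: True, i: False}
  {i: False, n: False}
  {i: True, n: True}


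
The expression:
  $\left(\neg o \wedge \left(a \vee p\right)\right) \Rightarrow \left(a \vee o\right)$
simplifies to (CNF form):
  $a \vee o \vee \neg p$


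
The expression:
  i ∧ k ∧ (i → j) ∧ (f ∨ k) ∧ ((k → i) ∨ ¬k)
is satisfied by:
  {i: True, j: True, k: True}


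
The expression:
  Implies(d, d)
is always true.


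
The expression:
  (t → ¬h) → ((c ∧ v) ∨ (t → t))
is always true.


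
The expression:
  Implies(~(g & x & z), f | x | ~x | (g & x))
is always true.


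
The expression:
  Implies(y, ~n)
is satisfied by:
  {y: False, n: False}
  {n: True, y: False}
  {y: True, n: False}


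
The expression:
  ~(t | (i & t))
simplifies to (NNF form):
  ~t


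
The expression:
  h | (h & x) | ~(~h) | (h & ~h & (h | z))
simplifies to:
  h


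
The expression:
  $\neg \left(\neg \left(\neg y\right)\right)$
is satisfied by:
  {y: False}


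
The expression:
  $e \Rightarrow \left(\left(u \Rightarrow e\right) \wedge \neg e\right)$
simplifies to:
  $\neg e$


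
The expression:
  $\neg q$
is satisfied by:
  {q: False}


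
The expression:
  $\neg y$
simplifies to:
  $\neg y$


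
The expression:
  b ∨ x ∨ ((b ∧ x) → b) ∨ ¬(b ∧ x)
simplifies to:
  True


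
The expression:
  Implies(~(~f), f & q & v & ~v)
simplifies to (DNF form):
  ~f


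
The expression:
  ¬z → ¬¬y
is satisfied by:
  {y: True, z: True}
  {y: True, z: False}
  {z: True, y: False}


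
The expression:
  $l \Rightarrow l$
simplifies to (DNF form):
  $\text{True}$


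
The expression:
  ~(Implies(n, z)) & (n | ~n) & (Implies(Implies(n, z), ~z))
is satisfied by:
  {n: True, z: False}


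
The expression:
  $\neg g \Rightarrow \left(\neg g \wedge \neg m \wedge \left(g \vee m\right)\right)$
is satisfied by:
  {g: True}


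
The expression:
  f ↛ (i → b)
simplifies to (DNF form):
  f ∧ i ∧ ¬b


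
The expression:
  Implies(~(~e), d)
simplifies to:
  d | ~e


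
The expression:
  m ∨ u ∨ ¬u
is always true.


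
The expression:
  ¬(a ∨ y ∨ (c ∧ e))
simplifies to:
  ¬a ∧ ¬y ∧ (¬c ∨ ¬e)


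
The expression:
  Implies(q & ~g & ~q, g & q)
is always true.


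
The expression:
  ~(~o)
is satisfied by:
  {o: True}


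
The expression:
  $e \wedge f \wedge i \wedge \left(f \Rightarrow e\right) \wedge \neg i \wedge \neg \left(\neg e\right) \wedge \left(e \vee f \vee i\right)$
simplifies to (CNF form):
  $\text{False}$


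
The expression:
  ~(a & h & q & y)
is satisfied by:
  {h: False, q: False, y: False, a: False}
  {a: True, h: False, q: False, y: False}
  {y: True, h: False, q: False, a: False}
  {a: True, y: True, h: False, q: False}
  {q: True, a: False, h: False, y: False}
  {a: True, q: True, h: False, y: False}
  {y: True, q: True, a: False, h: False}
  {a: True, y: True, q: True, h: False}
  {h: True, y: False, q: False, a: False}
  {a: True, h: True, y: False, q: False}
  {y: True, h: True, a: False, q: False}
  {a: True, y: True, h: True, q: False}
  {q: True, h: True, y: False, a: False}
  {a: True, q: True, h: True, y: False}
  {y: True, q: True, h: True, a: False}


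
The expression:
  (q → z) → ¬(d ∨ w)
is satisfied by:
  {q: True, w: False, z: False, d: False}
  {d: False, w: False, q: False, z: False}
  {d: True, q: True, w: False, z: False}
  {z: True, q: True, d: False, w: False}
  {z: True, d: False, w: False, q: False}
  {q: True, w: True, z: False, d: False}
  {d: True, q: True, w: True, z: False}


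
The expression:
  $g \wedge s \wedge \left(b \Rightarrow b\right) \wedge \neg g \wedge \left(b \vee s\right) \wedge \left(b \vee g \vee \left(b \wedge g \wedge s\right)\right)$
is never true.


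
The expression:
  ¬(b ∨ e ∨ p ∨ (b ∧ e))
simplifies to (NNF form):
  ¬b ∧ ¬e ∧ ¬p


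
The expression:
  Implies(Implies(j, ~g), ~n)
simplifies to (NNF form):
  ~n | (g & j)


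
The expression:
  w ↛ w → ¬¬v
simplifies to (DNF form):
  True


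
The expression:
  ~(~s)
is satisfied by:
  {s: True}


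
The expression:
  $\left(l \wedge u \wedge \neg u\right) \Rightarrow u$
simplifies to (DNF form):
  $\text{True}$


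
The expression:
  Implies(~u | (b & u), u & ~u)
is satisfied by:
  {u: True, b: False}


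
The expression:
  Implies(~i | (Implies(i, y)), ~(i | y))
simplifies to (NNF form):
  ~y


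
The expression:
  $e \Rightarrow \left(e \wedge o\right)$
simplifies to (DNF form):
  $o \vee \neg e$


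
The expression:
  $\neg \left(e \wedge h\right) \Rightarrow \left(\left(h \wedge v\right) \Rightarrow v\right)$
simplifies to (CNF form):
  $\text{True}$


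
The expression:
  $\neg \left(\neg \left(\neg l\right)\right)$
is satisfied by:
  {l: False}


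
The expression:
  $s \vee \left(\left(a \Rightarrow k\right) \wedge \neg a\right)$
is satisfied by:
  {s: True, a: False}
  {a: False, s: False}
  {a: True, s: True}


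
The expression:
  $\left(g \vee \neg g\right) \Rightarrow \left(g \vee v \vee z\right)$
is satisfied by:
  {z: True, v: True, g: True}
  {z: True, v: True, g: False}
  {z: True, g: True, v: False}
  {z: True, g: False, v: False}
  {v: True, g: True, z: False}
  {v: True, g: False, z: False}
  {g: True, v: False, z: False}


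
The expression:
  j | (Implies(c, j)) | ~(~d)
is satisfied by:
  {d: True, j: True, c: False}
  {d: True, j: False, c: False}
  {j: True, d: False, c: False}
  {d: False, j: False, c: False}
  {d: True, c: True, j: True}
  {d: True, c: True, j: False}
  {c: True, j: True, d: False}


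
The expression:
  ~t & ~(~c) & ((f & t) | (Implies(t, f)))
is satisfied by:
  {c: True, t: False}


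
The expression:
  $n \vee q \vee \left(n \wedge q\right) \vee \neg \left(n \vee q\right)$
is always true.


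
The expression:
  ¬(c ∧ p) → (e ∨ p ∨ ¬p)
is always true.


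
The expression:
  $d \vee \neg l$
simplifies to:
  $d \vee \neg l$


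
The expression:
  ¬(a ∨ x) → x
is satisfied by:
  {a: True, x: True}
  {a: True, x: False}
  {x: True, a: False}


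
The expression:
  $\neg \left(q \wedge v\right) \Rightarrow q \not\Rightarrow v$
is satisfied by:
  {q: True}


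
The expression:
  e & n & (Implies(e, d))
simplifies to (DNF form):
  d & e & n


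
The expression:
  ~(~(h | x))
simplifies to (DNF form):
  h | x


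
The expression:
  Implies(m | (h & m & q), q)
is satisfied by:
  {q: True, m: False}
  {m: False, q: False}
  {m: True, q: True}


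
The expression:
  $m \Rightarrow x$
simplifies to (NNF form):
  $x \vee \neg m$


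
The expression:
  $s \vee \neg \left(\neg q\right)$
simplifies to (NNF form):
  $q \vee s$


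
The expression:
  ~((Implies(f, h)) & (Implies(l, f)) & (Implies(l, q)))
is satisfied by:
  {l: True, q: False, f: False, h: False}
  {l: True, h: True, q: False, f: False}
  {l: True, f: True, q: False, h: False}
  {l: True, h: True, f: True, q: False}
  {l: True, q: True, f: False, h: False}
  {l: True, h: True, q: True, f: False}
  {l: True, f: True, q: True, h: False}
  {f: True, h: False, q: False, l: False}
  {f: True, q: True, h: False, l: False}


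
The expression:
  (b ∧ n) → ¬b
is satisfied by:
  {n: False, b: False}
  {b: True, n: False}
  {n: True, b: False}
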